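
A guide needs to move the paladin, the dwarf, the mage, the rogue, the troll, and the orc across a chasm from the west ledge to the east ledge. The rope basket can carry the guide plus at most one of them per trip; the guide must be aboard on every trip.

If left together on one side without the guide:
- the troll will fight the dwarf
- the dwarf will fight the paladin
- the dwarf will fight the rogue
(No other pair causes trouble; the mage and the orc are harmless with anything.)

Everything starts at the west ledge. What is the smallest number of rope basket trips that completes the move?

impossible

Following every safe sequence of crossings from the start, the most of the 6 that can be at the east ledge as the rope basket arrives there on crossings 1, 3, 5, 7 is 1, 2, 3, 4 respectively; the best ever achieved is 4 of 6.
From crossing 9 on, no configuration arises that was not already reachable earlier: only 36 distinct safe configurations (who is on which side, and where the rope basket is) can ever be reached, none of them has everyone across, and every continuation just revisits them. So no valid plan exists.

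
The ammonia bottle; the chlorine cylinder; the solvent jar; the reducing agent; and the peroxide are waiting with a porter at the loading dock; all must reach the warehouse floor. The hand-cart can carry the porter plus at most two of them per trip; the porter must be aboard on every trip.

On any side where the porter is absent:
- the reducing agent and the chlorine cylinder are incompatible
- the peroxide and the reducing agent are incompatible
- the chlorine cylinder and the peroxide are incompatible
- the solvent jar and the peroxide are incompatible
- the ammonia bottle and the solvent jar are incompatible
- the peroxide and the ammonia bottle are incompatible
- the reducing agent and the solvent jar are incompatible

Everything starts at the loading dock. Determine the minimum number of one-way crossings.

Whatever the first load, the items left behind include a forbidden pair without the porter. No opening move is safe, so no plan exists.

impossible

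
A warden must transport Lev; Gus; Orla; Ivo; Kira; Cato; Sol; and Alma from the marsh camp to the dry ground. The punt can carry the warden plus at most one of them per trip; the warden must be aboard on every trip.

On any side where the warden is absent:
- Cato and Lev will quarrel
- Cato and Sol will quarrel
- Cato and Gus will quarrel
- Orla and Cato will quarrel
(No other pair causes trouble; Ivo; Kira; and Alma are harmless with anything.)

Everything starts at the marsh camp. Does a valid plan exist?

No

Following every safe sequence of crossings from the start, the most of the 8 that can be at the dry ground as the punt arrives there on crossings 1, 3, 5, 7, 9 is 1, 2, 3, 4, 5 respectively; the best ever achieved is 5 of 8.
From crossing 11 on, no configuration arises that was not already reachable earlier: only 88 distinct safe configurations (who is on which side, and where the punt is) can ever be reached, none of them has everyone across, and every continuation just revisits them. So no valid plan exists.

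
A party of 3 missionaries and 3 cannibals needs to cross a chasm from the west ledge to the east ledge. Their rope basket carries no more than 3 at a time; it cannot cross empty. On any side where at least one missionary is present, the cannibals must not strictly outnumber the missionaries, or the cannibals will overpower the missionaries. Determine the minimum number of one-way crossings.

Counting alone: each trip to the east ledge takes at most 3 across and each return brings at least 1 back, so after t trips out (and t−1 returns) at most 3t − (t−1) of the 6 are across; that first reaches 6 at t = 3, so at least 5 crossings are needed.
The plan below uses exactly 5 crossings, so it is optimal:
1. 2 cannibals → the east ledge.  (the west ledge: 3M 1C; the east ledge: 0M 2C)
2. 1 cannibal ← the west ledge.  (the west ledge: 3M 2C; the east ledge: 0M 1C)
3. 3 missionaries → the east ledge.  (the west ledge: 0M 2C; the east ledge: 3M 1C)
4. 1 cannibal ← the west ledge.  (the west ledge: 0M 3C; the east ledge: 3M 0C)
5. 3 cannibals → the east ledge.  (the west ledge: 0M 0C; the east ledge: 3M 3C)

5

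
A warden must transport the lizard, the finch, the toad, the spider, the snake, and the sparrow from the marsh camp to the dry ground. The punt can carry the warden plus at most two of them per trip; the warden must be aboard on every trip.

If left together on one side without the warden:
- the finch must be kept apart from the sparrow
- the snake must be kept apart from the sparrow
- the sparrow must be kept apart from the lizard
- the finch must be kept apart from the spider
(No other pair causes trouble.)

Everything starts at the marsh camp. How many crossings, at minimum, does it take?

Counting alone: the warden can take at most 2 across per trip to the dry ground, so moving all 6 needs at least 3 loaded trips out, with a return between consecutive ones — at least 5 crossings.
The safety rule pushes this higher. Following every safe sequence of crossings, the most of the 6 that can be at the dry ground as the punt arrives there on crossing 5 is 5 — never all 6.
So no plan with fewer than 7 crossings exists, and this one achieves 7:
1. Warden goes to the dry ground with the finch and the sparrow.  [the marsh camp: the lizard, the snake, the spider, the toad | the dry ground: the finch, the sparrow]
2. Warden goes back to the marsh camp with the finch.  [the marsh camp: the finch, the lizard, the snake, the spider, the toad | the dry ground: the sparrow]
3. Warden goes to the dry ground with the finch and the lizard.  [the marsh camp: the snake, the spider, the toad | the dry ground: the finch, the lizard, the sparrow]
4. Warden goes back to the marsh camp with the sparrow.  [the marsh camp: the snake, the sparrow, the spider, the toad | the dry ground: the finch, the lizard]
5. Warden goes to the dry ground with the snake and the toad.  [the marsh camp: the sparrow, the spider | the dry ground: the finch, the lizard, the snake, the toad]
6. Warden goes back to the marsh camp alone.  [the marsh camp: the sparrow, the spider | the dry ground: the finch, the lizard, the snake, the toad]
7. Warden goes to the dry ground with the sparrow and the spider.  [the marsh camp: — | the dry ground: the finch, the lizard, the snake, the sparrow, the spider, the toad]

7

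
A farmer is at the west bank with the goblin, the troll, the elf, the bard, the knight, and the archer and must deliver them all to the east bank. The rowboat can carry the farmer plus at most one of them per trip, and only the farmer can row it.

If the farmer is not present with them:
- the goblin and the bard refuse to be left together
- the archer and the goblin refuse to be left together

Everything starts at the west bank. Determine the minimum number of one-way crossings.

Counting alone: the farmer can take at most 1 across per trip to the east bank, so moving all 6 needs at least 6 loaded trips out, with a return between consecutive ones — at least 11 crossings.
The safety rule pushes this higher. Following every safe sequence of crossings, the most of the 6 that can be at the east bank as the rowboat arrives there on crossing 11 is 5 — never all 6.
So no plan with fewer than 13 crossings exists, and this one achieves 13:
1. Farmer goes to the east bank with the goblin.  [the west bank: the archer, the bard, the elf, the knight, the troll | the east bank: the goblin]
2. Farmer goes back to the west bank alone.  [the west bank: the archer, the bard, the elf, the knight, the troll | the east bank: the goblin]
3. Farmer goes to the east bank with the troll.  [the west bank: the archer, the bard, the elf, the knight | the east bank: the goblin, the troll]
4. Farmer goes back to the west bank alone.  [the west bank: the archer, the bard, the elf, the knight | the east bank: the goblin, the troll]
5. Farmer goes to the east bank with the elf.  [the west bank: the archer, the bard, the knight | the east bank: the elf, the goblin, the troll]
6. Farmer goes back to the west bank alone.  [the west bank: the archer, the bard, the knight | the east bank: the elf, the goblin, the troll]
7. Farmer goes to the east bank with the bard.  [the west bank: the archer, the knight | the east bank: the bard, the elf, the goblin, the troll]
8. Farmer goes back to the west bank with the goblin.  [the west bank: the archer, the goblin, the knight | the east bank: the bard, the elf, the troll]
9. Farmer goes to the east bank with the archer.  [the west bank: the goblin, the knight | the east bank: the archer, the bard, the elf, the troll]
10. Farmer goes back to the west bank alone.  [the west bank: the goblin, the knight | the east bank: the archer, the bard, the elf, the troll]
11. Farmer goes to the east bank with the knight.  [the west bank: the goblin | the east bank: the archer, the bard, the elf, the knight, the troll]
12. Farmer goes back to the west bank alone.  [the west bank: the goblin | the east bank: the archer, the bard, the elf, the knight, the troll]
13. Farmer goes to the east bank with the goblin.  [the west bank: — | the east bank: the archer, the bard, the elf, the goblin, the knight, the troll]

13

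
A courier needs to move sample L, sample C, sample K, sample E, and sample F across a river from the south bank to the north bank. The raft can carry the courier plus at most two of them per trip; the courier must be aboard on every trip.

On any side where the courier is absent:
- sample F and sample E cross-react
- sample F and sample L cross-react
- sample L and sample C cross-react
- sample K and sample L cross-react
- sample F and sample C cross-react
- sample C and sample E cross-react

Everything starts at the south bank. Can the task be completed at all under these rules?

Whatever the first load, the items left behind include a forbidden pair without the courier. No opening move is safe, so no plan exists.

No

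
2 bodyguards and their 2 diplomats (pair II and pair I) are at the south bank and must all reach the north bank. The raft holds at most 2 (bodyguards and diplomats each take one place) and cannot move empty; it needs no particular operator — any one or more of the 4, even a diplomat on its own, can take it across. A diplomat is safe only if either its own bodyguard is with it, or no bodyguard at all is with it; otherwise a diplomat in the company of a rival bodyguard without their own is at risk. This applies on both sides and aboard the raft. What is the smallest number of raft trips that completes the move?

5

Counting alone: each trip to the north bank takes at most 2 across and each return brings at least 1 back, so after t trips out (and t−1 returns) at most 2t − (t−1) of the 4 are across; that first reaches 4 at t = 3, so at least 5 crossings are needed.
The plan below uses exactly 5 crossings, so it is optimal:
1. bodyguard II and diplomat II cross → the north bank.
2. bodyguard II crosses ← the south bank.
3. bodyguard I and bodyguard II cross → the north bank.
4. bodyguard I crosses ← the south bank.
5. bodyguard I and diplomat I cross → the north bank.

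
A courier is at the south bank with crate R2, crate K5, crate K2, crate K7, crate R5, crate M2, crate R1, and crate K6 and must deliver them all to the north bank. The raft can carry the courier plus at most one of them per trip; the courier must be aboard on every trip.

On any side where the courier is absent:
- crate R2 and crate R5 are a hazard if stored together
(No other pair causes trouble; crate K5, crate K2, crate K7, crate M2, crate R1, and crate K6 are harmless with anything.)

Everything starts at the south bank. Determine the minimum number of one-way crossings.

Counting alone: the courier can take at most 1 across per trip to the north bank, so moving all 8 needs at least 8 loaded trips out, with a return between consecutive ones — at least 15 crossings.
The plan below uses exactly 15 crossings, so it is optimal:
1. Courier goes to the north bank with crate R2.  [the south bank: crate K2, crate K5, crate K6, crate K7, crate M2, crate R1, crate R5 | the north bank: crate R2]
2. Courier goes back to the south bank alone.  [the south bank: crate K2, crate K5, crate K6, crate K7, crate M2, crate R1, crate R5 | the north bank: crate R2]
3. Courier goes to the north bank with crate K5.  [the south bank: crate K2, crate K6, crate K7, crate M2, crate R1, crate R5 | the north bank: crate K5, crate R2]
4. Courier goes back to the south bank alone.  [the south bank: crate K2, crate K6, crate K7, crate M2, crate R1, crate R5 | the north bank: crate K5, crate R2]
5. Courier goes to the north bank with crate K2.  [the south bank: crate K6, crate K7, crate M2, crate R1, crate R5 | the north bank: crate K2, crate K5, crate R2]
6. Courier goes back to the south bank alone.  [the south bank: crate K6, crate K7, crate M2, crate R1, crate R5 | the north bank: crate K2, crate K5, crate R2]
7. Courier goes to the north bank with crate K7.  [the south bank: crate K6, crate M2, crate R1, crate R5 | the north bank: crate K2, crate K5, crate K7, crate R2]
8. Courier goes back to the south bank alone.  [the south bank: crate K6, crate M2, crate R1, crate R5 | the north bank: crate K2, crate K5, crate K7, crate R2]
9. Courier goes to the north bank with crate M2.  [the south bank: crate K6, crate R1, crate R5 | the north bank: crate K2, crate K5, crate K7, crate M2, crate R2]
10. Courier goes back to the south bank alone.  [the south bank: crate K6, crate R1, crate R5 | the north bank: crate K2, crate K5, crate K7, crate M2, crate R2]
11. Courier goes to the north bank with crate R1.  [the south bank: crate K6, crate R5 | the north bank: crate K2, crate K5, crate K7, crate M2, crate R1, crate R2]
12. Courier goes back to the south bank alone.  [the south bank: crate K6, crate R5 | the north bank: crate K2, crate K5, crate K7, crate M2, crate R1, crate R2]
13. Courier goes to the north bank with crate K6.  [the south bank: crate R5 | the north bank: crate K2, crate K5, crate K6, crate K7, crate M2, crate R1, crate R2]
14. Courier goes back to the south bank alone.  [the south bank: crate R5 | the north bank: crate K2, crate K5, crate K6, crate K7, crate M2, crate R1, crate R2]
15. Courier goes to the north bank with crate R5.  [the south bank: — | the north bank: crate K2, crate K5, crate K6, crate K7, crate M2, crate R1, crate R2, crate R5]

15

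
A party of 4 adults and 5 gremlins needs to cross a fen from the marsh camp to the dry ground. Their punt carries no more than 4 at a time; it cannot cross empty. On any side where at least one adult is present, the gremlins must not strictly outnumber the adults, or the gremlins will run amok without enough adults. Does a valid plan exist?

The gremlins already outnumber the adults at the marsh camp before anyone moves, so the starting position itself is disallowed.

No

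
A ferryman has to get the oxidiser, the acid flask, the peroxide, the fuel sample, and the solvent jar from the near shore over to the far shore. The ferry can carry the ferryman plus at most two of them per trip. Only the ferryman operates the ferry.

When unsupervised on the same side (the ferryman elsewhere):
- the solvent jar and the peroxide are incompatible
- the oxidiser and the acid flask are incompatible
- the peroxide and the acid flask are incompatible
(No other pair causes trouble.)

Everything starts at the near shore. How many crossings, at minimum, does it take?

5

Counting alone: the ferryman can take at most 2 across per trip to the far shore, so moving all 5 needs at least 3 loaded trips out, with a return between consecutive ones — at least 5 crossings.
The plan below uses exactly 5 crossings, so it is optimal:
1. Ferryman goes to the far shore with the oxidiser and the peroxide.
2. Ferryman goes back to the near shore alone.
3. Ferryman goes to the far shore with the fuel sample.
4. Ferryman goes back to the near shore alone.
5. Ferryman goes to the far shore with the acid flask and the solvent jar.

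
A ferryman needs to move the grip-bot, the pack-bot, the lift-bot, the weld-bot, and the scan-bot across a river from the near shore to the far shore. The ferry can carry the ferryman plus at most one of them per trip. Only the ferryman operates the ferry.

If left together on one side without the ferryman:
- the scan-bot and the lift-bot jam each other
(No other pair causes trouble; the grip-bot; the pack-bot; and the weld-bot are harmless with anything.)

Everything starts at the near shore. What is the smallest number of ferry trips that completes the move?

Counting alone: the ferryman can take at most 1 across per trip to the far shore, so moving all 5 needs at least 5 loaded trips out, with a return between consecutive ones — at least 9 crossings.
The plan below uses exactly 9 crossings, so it is optimal:
1. Ferryman goes to the far shore with the lift-bot.
2. Ferryman goes back to the near shore alone.
3. Ferryman goes to the far shore with the grip-bot.
4. Ferryman goes back to the near shore alone.
5. Ferryman goes to the far shore with the pack-bot.
6. Ferryman goes back to the near shore alone.
7. Ferryman goes to the far shore with the weld-bot.
8. Ferryman goes back to the near shore alone.
9. Ferryman goes to the far shore with the scan-bot.

9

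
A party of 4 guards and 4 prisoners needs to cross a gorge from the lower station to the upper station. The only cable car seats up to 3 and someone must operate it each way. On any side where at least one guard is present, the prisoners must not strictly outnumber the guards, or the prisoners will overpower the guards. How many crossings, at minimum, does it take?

Counting alone: each trip to the upper station takes at most 3 across and each return brings at least 1 back, so after t trips out (and t−1 returns) at most 3t − (t−1) of the 8 are across; that first reaches 8 at t = 4, so at least 7 crossings are needed.
The safety rule pushes this higher. Following every safe sequence of crossings, the most of the 8 that can be at the upper station as the cable car arrives there on crossing 7 is 7 — never all 8.
So no plan with fewer than 9 crossings exists, and this one achieves 9:
1. 2 prisoners → the upper station.  (the lower station: 4G 2P; the upper station: 0G 2P)
2. 1 prisoner ← the lower station.  (the lower station: 4G 3P; the upper station: 0G 1P)
3. 3 prisoners → the upper station.  (the lower station: 4G 0P; the upper station: 0G 4P)
4. 1 prisoner ← the lower station.  (the lower station: 4G 1P; the upper station: 0G 3P)
5. 3 guards → the upper station.  (the lower station: 1G 1P; the upper station: 3G 3P)
6. 1 guard and 1 prisoner ← the lower station.  (the lower station: 2G 2P; the upper station: 2G 2P)
7. 2 guards → the upper station.  (the lower station: 0G 2P; the upper station: 4G 2P)
8. 1 prisoner ← the lower station.  (the lower station: 0G 3P; the upper station: 4G 1P)
9. 3 prisoners → the upper station.  (the lower station: 0G 0P; the upper station: 4G 4P)

9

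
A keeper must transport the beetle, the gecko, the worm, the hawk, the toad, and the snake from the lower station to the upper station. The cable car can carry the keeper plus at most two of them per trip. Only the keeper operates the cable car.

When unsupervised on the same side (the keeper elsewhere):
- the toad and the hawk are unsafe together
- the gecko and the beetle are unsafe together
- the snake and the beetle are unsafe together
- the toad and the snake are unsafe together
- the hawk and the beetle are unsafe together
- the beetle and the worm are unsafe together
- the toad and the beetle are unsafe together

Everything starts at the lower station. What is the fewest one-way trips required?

Counting alone: the keeper can take at most 2 across per trip to the upper station, so moving all 6 needs at least 3 loaded trips out, with a return between consecutive ones — at least 5 crossings.
The safety rule pushes this higher. Following every safe sequence of crossings, the most of the 6 that can be at the upper station as the cable car arrives there on crossings 5, 7 is 4, 5 respectively — never all 6.
So no plan with fewer than 9 crossings exists, and this one achieves 9:
1. Keeper goes to the upper station with the beetle and the toad.  [the lower station: the gecko, the hawk, the snake, the worm | the upper station: the beetle, the toad]
2. Keeper goes back to the lower station with the beetle.  [the lower station: the beetle, the gecko, the hawk, the snake, the worm | the upper station: the toad]
3. Keeper goes to the upper station with the beetle and the gecko.  [the lower station: the hawk, the snake, the worm | the upper station: the beetle, the gecko, the toad]
4. Keeper goes back to the lower station with the beetle.  [the lower station: the beetle, the hawk, the snake, the worm | the upper station: the gecko, the toad]
5. Keeper goes to the upper station with the beetle and the worm.  [the lower station: the hawk, the snake | the upper station: the beetle, the gecko, the toad, the worm]
6. Keeper goes back to the lower station with the beetle.  [the lower station: the beetle, the hawk, the snake | the upper station: the gecko, the toad, the worm]
7. Keeper goes to the upper station with the hawk and the snake.  [the lower station: the beetle | the upper station: the gecko, the hawk, the snake, the toad, the worm]
8. Keeper goes back to the lower station with the toad.  [the lower station: the beetle, the toad | the upper station: the gecko, the hawk, the snake, the worm]
9. Keeper goes to the upper station with the beetle and the toad.  [the lower station: — | the upper station: the beetle, the gecko, the hawk, the snake, the toad, the worm]

9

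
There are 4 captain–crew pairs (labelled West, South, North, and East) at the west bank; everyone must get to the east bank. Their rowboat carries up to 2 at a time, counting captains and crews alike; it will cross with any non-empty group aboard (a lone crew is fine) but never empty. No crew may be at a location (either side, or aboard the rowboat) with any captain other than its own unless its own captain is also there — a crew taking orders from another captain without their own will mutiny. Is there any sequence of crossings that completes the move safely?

Following every safe sequence of crossings from the start, the most of the 8 that can be at the east bank as the rowboat arrives there on crossings 1, 3, 5 is 2, 3, 4 respectively; the best ever achieved is 4 of 8.
From crossing 7 on, no configuration arises that was not already reachable earlier: only 44 distinct safe configurations (who is on which side, and where the rowboat is) can ever be reached, none of them has everyone across, and every continuation just revisits them. So no valid plan exists.

No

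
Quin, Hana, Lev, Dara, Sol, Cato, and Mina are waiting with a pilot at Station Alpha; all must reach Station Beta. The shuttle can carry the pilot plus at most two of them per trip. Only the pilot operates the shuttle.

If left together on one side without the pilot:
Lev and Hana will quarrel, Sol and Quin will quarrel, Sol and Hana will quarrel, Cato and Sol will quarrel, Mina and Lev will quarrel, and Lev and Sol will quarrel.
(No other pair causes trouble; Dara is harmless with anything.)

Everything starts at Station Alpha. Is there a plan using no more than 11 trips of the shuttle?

Yes — this plan uses 11 crossings (≤ 11):
1. Pilot goes to Station Beta with Lev and Sol.
2. Pilot goes back to Station Alpha with Lev.
3. Pilot goes to Station Beta with Lev and Quin.
4. Pilot goes back to Station Alpha with Sol.
5. Pilot goes to Station Beta with Cato and Hana.
6. Pilot goes back to Station Alpha with Hana.
7. Pilot goes to Station Beta with Dara and Hana.
8. Pilot goes back to Station Alpha with Hana.
9. Pilot goes to Station Beta with Hana and Mina.
10. Pilot goes back to Station Alpha with Lev.
11. Pilot goes to Station Beta with Lev and Sol.

Yes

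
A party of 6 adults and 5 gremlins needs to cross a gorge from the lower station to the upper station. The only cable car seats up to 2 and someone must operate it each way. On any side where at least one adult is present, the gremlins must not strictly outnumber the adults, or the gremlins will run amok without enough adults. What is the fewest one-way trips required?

Counting alone: each trip to the upper station takes at most 2 across and each return brings at least 1 back, so after t trips out (and t−1 returns) at most 2t − (t−1) of the 11 are across; that first reaches 11 at t = 10, so at least 19 crossings are needed.
The plan below uses exactly 19 crossings, so it is optimal:
1. 2 gremlins → the upper station.  (the lower station: 6A 3G; the upper station: 0A 2G)
2. 1 gremlin ← the lower station.  (the lower station: 6A 4G; the upper station: 0A 1G)
3. 2 gremlins → the upper station.  (the lower station: 6A 2G; the upper station: 0A 3G)
4. 1 gremlin ← the lower station.  (the lower station: 6A 3G; the upper station: 0A 2G)
5. 2 adults → the upper station.  (the lower station: 4A 3G; the upper station: 2A 2G)
6. 1 gremlin ← the lower station.  (the lower station: 4A 4G; the upper station: 2A 1G)
7. 1 adult and 1 gremlin → the upper station.  (the lower station: 3A 3G; the upper station: 3A 2G)
8. 1 adult ← the lower station.  (the lower station: 4A 3G; the upper station: 2A 2G)
9. 1 adult and 1 gremlin → the upper station.  (the lower station: 3A 2G; the upper station: 3A 3G)
10. 1 gremlin ← the lower station.  (the lower station: 3A 3G; the upper station: 3A 2G)
11. 1 adult and 1 gremlin → the upper station.  (the lower station: 2A 2G; the upper station: 4A 3G)
12. 1 adult ← the lower station.  (the lower station: 3A 2G; the upper station: 3A 3G)
13. 1 adult and 1 gremlin → the upper station.  (the lower station: 2A 1G; the upper station: 4A 4G)
14. 1 gremlin ← the lower station.  (the lower station: 2A 2G; the upper station: 4A 3G)
15. 1 adult and 1 gremlin → the upper station.  (the lower station: 1A 1G; the upper station: 5A 4G)
16. 1 adult ← the lower station.  (the lower station: 2A 1G; the upper station: 4A 4G)
17. 1 adult and 1 gremlin → the upper station.  (the lower station: 1A 0G; the upper station: 5A 5G)
18. 1 gremlin ← the lower station.  (the lower station: 1A 1G; the upper station: 5A 4G)
19. 1 adult and 1 gremlin → the upper station.  (the lower station: 0A 0G; the upper station: 6A 5G)

19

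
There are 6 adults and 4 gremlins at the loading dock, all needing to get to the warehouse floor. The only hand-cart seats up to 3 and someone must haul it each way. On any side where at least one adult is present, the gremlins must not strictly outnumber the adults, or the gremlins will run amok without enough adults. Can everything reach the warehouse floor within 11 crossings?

Yes — this plan uses 9 crossings (≤ 11):
1. 2 gremlins → the warehouse floor.  (the loading dock: 6A 2G; the warehouse floor: 0A 2G)
2. 1 gremlin ← the loading dock.  (the loading dock: 6A 3G; the warehouse floor: 0A 1G)
3. 3 gremlins → the warehouse floor.  (the loading dock: 6A 0G; the warehouse floor: 0A 4G)
4. 1 gremlin ← the loading dock.  (the loading dock: 6A 1G; the warehouse floor: 0A 3G)
5. 3 adults → the warehouse floor.  (the loading dock: 3A 1G; the warehouse floor: 3A 3G)
6. 1 gremlin ← the loading dock.  (the loading dock: 3A 2G; the warehouse floor: 3A 2G)
7. 1 adult and 2 gremlins → the warehouse floor.  (the loading dock: 2A 0G; the warehouse floor: 4A 4G)
8. 1 gremlin ← the loading dock.  (the loading dock: 2A 1G; the warehouse floor: 4A 3G)
9. 2 adults and 1 gremlin → the warehouse floor.  (the loading dock: 0A 0G; the warehouse floor: 6A 4G)

Yes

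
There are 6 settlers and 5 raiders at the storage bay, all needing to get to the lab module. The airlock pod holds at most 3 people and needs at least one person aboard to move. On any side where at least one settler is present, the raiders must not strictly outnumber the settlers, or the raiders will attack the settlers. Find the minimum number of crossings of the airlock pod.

9

Counting alone: each trip to the lab module takes at most 3 across and each return brings at least 1 back, so after t trips out (and t−1 returns) at most 3t − (t−1) of the 11 are across; that first reaches 11 at t = 5, so at least 9 crossings are needed.
The plan below uses exactly 9 crossings, so it is optimal:
1. 3 raiders → the lab module.  (the storage bay: 6S 2R; the lab module: 0S 3R)
2. 1 raider ← the storage bay.  (the storage bay: 6S 3R; the lab module: 0S 2R)
3. 3 settlers → the lab module.  (the storage bay: 3S 3R; the lab module: 3S 2R)
4. 1 settler ← the storage bay.  (the storage bay: 4S 3R; the lab module: 2S 2R)
5. 2 settlers and 1 raider → the lab module.  (the storage bay: 2S 2R; the lab module: 4S 3R)
6. 1 settler ← the storage bay.  (the storage bay: 3S 2R; the lab module: 3S 3R)
7. 2 settlers and 1 raider → the lab module.  (the storage bay: 1S 1R; the lab module: 5S 4R)
8. 1 settler ← the storage bay.  (the storage bay: 2S 1R; the lab module: 4S 4R)
9. 2 settlers and 1 raider → the lab module.  (the storage bay: 0S 0R; the lab module: 6S 5R)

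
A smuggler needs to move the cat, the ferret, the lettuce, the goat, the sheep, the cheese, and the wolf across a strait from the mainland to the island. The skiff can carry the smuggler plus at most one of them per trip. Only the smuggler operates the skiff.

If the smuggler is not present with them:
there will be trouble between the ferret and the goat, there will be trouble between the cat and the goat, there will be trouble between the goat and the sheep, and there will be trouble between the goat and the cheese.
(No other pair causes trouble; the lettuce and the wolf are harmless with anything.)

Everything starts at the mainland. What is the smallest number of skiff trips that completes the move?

Following every safe sequence of crossings from the start, the most of the 7 that can be at the island as the skiff arrives there on crossings 1, 3, 5, 7 is 1, 2, 3, 4 respectively; the best ever achieved is 4 of 7.
From crossing 9 on, no configuration arises that was not already reachable earlier: only 44 distinct safe configurations (who is on which side, and where the skiff is) can ever be reached, none of them has everyone across, and every continuation just revisits them. So no valid plan exists.

impossible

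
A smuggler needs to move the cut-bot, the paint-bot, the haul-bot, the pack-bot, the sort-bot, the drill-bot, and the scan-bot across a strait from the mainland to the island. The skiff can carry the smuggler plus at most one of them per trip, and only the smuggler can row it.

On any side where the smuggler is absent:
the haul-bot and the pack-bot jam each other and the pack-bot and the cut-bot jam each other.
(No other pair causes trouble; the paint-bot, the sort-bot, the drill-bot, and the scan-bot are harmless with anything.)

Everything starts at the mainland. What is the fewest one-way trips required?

Counting alone: the smuggler can take at most 1 across per trip to the island, so moving all 7 needs at least 7 loaded trips out, with a return between consecutive ones — at least 13 crossings.
The safety rule pushes this higher. Following every safe sequence of crossings, the most of the 7 that can be at the island as the skiff arrives there on crossing 13 is 6 — never all 7.
So no plan with fewer than 15 crossings exists, and this one achieves 15:
1. Smuggler goes to the island with the pack-bot.
2. Smuggler goes back to the mainland alone.
3. Smuggler goes to the island with the cut-bot.
4. Smuggler goes back to the mainland with the pack-bot.
5. Smuggler goes to the island with the haul-bot.
6. Smuggler goes back to the mainland alone.
7. Smuggler goes to the island with the paint-bot.
8. Smuggler goes back to the mainland alone.
9. Smuggler goes to the island with the sort-bot.
10. Smuggler goes back to the mainland alone.
11. Smuggler goes to the island with the drill-bot.
12. Smuggler goes back to the mainland alone.
13. Smuggler goes to the island with the scan-bot.
14. Smuggler goes back to the mainland alone.
15. Smuggler goes to the island with the pack-bot.

15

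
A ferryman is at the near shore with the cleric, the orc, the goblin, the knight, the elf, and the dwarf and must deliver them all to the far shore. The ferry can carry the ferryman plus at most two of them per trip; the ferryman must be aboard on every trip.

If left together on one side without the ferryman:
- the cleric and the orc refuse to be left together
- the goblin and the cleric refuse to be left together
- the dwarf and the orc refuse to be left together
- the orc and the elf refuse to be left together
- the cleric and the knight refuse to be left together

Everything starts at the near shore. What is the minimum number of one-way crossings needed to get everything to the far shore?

Counting alone: the ferryman can take at most 2 across per trip to the far shore, so moving all 6 needs at least 3 loaded trips out, with a return between consecutive ones — at least 5 crossings.
The safety rule pushes this higher. Following every safe sequence of crossings, the most of the 6 that can be at the far shore as the ferry arrives there on crossing 5 is 5 — never all 6.
So no plan with fewer than 7 crossings exists, and this one achieves 7:
1. Ferryman goes to the far shore with the cleric and the orc.
2. Ferryman goes back to the near shore with the cleric.
3. Ferryman goes to the far shore with the goblin and the knight.
4. Ferryman goes back to the near shore alone.
5. Ferryman goes to the far shore with the dwarf and the elf.
6. Ferryman goes back to the near shore with the orc.
7. Ferryman goes to the far shore with the cleric and the orc.

7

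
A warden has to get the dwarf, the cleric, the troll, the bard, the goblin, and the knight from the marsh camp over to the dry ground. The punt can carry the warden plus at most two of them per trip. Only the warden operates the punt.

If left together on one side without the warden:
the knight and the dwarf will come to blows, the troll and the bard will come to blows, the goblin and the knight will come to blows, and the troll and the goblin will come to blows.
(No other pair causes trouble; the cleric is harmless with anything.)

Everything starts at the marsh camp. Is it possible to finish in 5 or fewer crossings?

No

Counting alone: the warden can take at most 2 across per trip to the dry ground, so moving all 6 needs at least 3 loaded trips out, with a return between consecutive ones — at least 5 crossings.
The safety rule pushes this higher. Following every safe sequence of crossings, the most of the 6 that can be at the dry ground as the punt arrives there on crossing 5 is 5 — never all 6.
So the move cannot be finished within 5 crossings. (The shortest complete plan takes 7:)
1. Warden goes to the dry ground with the knight and the troll.  [the marsh camp: the bard, the cleric, the dwarf, the goblin | the dry ground: the knight, the troll]
2. Warden goes back to the marsh camp alone.  [the marsh camp: the bard, the cleric, the dwarf, the goblin | the dry ground: the knight, the troll]
3. Warden goes to the dry ground with the cleric and the dwarf.  [the marsh camp: the bard, the goblin | the dry ground: the cleric, the dwarf, the knight, the troll]
4. Warden goes back to the marsh camp with the knight.  [the marsh camp: the bard, the goblin, the knight | the dry ground: the cleric, the dwarf, the troll]
5. Warden goes to the dry ground with the bard and the goblin.  [the marsh camp: the knight | the dry ground: the bard, the cleric, the dwarf, the goblin, the troll]
6. Warden goes back to the marsh camp with the troll.  [the marsh camp: the knight, the troll | the dry ground: the bard, the cleric, the dwarf, the goblin]
7. Warden goes to the dry ground with the knight and the troll.  [the marsh camp: — | the dry ground: the bard, the cleric, the dwarf, the goblin, the knight, the troll]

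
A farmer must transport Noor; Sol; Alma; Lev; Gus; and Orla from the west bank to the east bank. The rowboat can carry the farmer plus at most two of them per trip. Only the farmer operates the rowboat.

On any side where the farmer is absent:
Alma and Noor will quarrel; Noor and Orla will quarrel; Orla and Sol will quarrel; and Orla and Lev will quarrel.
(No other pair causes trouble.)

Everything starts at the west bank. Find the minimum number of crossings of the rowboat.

Counting alone: the farmer can take at most 2 across per trip to the east bank, so moving all 6 needs at least 3 loaded trips out, with a return between consecutive ones — at least 5 crossings.
The safety rule pushes this higher. Following every safe sequence of crossings, the most of the 6 that can be at the east bank as the rowboat arrives there on crossing 5 is 5 — never all 6.
So no plan with fewer than 7 crossings exists, and this one achieves 7:
1. Farmer goes to the east bank with Noor and Orla.  [the west bank: Alma, Gus, Lev, Sol | the east bank: Noor, Orla]
2. Farmer goes back to the west bank with Noor.  [the west bank: Alma, Gus, Lev, Noor, Sol | the east bank: Orla]
3. Farmer goes to the east bank with Noor and Sol.  [the west bank: Alma, Gus, Lev | the east bank: Noor, Orla, Sol]
4. Farmer goes back to the west bank with Orla.  [the west bank: Alma, Gus, Lev, Orla | the east bank: Noor, Sol]
5. Farmer goes to the east bank with Gus and Lev.  [the west bank: Alma, Orla | the east bank: Gus, Lev, Noor, Sol]
6. Farmer goes back to the west bank alone.  [the west bank: Alma, Orla | the east bank: Gus, Lev, Noor, Sol]
7. Farmer goes to the east bank with Alma and Orla.  [the west bank: — | the east bank: Alma, Gus, Lev, Noor, Orla, Sol]

7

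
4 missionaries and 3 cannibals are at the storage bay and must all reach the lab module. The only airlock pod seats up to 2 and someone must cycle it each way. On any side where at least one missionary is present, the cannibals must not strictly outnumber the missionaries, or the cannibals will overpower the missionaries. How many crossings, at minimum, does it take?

11

Counting alone: each trip to the lab module takes at most 2 across and each return brings at least 1 back, so after t trips out (and t−1 returns) at most 2t − (t−1) of the 7 are across; that first reaches 7 at t = 6, so at least 11 crossings are needed.
The plan below uses exactly 11 crossings, so it is optimal:
1. 2 cannibals → the lab module.  (the storage bay: 4M 1C; the lab module: 0M 2C)
2. 1 cannibal ← the storage bay.  (the storage bay: 4M 2C; the lab module: 0M 1C)
3. 2 cannibals → the lab module.  (the storage bay: 4M 0C; the lab module: 0M 3C)
4. 1 cannibal ← the storage bay.  (the storage bay: 4M 1C; the lab module: 0M 2C)
5. 2 missionaries → the lab module.  (the storage bay: 2M 1C; the lab module: 2M 2C)
6. 1 cannibal ← the storage bay.  (the storage bay: 2M 2C; the lab module: 2M 1C)
7. 1 missionary and 1 cannibal → the lab module.  (the storage bay: 1M 1C; the lab module: 3M 2C)
8. 1 missionary ← the storage bay.  (the storage bay: 2M 1C; the lab module: 2M 2C)
9. 1 missionary and 1 cannibal → the lab module.  (the storage bay: 1M 0C; the lab module: 3M 3C)
10. 1 cannibal ← the storage bay.  (the storage bay: 1M 1C; the lab module: 3M 2C)
11. 1 missionary and 1 cannibal → the lab module.  (the storage bay: 0M 0C; the lab module: 4M 3C)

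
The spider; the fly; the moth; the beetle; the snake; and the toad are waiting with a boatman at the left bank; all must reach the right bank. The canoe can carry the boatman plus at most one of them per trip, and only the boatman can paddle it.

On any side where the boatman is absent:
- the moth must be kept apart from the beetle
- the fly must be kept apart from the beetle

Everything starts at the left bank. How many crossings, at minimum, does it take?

13

Counting alone: the boatman can take at most 1 across per trip to the right bank, so moving all 6 needs at least 6 loaded trips out, with a return between consecutive ones — at least 11 crossings.
The safety rule pushes this higher. Following every safe sequence of crossings, the most of the 6 that can be at the right bank as the canoe arrives there on crossing 11 is 5 — never all 6.
So no plan with fewer than 13 crossings exists, and this one achieves 13:
1. Boatman goes to the right bank with the beetle.
2. Boatman goes back to the left bank alone.
3. Boatman goes to the right bank with the spider.
4. Boatman goes back to the left bank alone.
5. Boatman goes to the right bank with the fly.
6. Boatman goes back to the left bank with the beetle.
7. Boatman goes to the right bank with the moth.
8. Boatman goes back to the left bank alone.
9. Boatman goes to the right bank with the snake.
10. Boatman goes back to the left bank alone.
11. Boatman goes to the right bank with the toad.
12. Boatman goes back to the left bank alone.
13. Boatman goes to the right bank with the beetle.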